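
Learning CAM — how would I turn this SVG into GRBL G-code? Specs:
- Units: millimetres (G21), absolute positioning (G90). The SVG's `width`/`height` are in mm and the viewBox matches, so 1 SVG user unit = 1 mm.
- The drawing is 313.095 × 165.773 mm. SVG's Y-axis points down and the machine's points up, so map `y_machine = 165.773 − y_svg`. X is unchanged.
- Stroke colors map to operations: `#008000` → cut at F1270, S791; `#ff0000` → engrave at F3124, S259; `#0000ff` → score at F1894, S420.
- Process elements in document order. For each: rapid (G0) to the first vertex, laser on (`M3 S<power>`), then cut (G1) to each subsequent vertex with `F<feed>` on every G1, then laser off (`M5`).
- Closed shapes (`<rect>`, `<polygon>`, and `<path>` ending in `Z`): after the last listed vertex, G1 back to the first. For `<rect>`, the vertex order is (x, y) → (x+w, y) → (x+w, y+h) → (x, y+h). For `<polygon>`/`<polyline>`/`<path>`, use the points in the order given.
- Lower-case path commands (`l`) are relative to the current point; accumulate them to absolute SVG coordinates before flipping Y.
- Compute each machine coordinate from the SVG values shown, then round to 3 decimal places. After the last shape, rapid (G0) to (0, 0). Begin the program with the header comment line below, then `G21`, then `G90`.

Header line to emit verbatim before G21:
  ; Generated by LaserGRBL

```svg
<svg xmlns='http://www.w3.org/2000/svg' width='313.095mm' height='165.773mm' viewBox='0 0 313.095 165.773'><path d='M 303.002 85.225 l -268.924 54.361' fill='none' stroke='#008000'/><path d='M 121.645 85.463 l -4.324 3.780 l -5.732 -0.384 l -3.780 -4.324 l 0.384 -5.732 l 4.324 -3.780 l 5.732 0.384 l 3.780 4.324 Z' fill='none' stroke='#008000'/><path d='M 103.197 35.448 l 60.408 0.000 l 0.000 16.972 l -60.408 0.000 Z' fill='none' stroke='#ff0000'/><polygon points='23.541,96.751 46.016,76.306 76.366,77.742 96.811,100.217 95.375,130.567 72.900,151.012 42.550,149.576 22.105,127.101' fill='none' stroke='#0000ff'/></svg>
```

; Generated by LaserGRBL
G21
G90
G0 X303.002 Y80.548
M3 S791
G1 X34.078 Y26.187 F1270
M5
G0 X121.645 Y80.310
M3 S791
G1 X117.321 Y76.530 F1270
G1 X111.589 Y76.914 F1270
G1 X107.809 Y81.238 F1270
G1 X108.193 Y86.970 F1270
G1 X112.517 Y90.750 F1270
G1 X118.249 Y90.366 F1270
G1 X122.029 Y86.042 F1270
G1 X121.645 Y80.310 F1270
M5
G0 X103.197 Y130.325
M3 S259
G1 X163.605 Y130.325 F3124
G1 X163.605 Y113.353 F3124
G1 X103.197 Y113.353 F3124
G1 X103.197 Y130.325 F3124
M5
G0 X23.541 Y69.022
M3 S420
G1 X46.016 Y89.467 F1894
G1 X76.366 Y88.031 F1894
G1 X96.811 Y65.556 F1894
G1 X95.375 Y35.206 F1894
G1 X72.900 Y14.761 F1894
G1 X42.550 Y16.197 F1894
G1 X22.105 Y38.672 F1894
G1 X23.541 Y69.022 F1894
M5
G0 X0.000 Y0.000

1 u = 1 mm; y_m = 165.773 − y.

[1] `<path>` line segment, #008000→cut S791 F1270: (303.002,80.548) → (34.078,26.187)

[2] `<path>` regular polygon, #008000→cut S791 F1270: (121.645,80.310) → (117.321,76.530) → (111.589,76.914) → (107.809,81.238) → (108.193,86.970) → (112.517,90.750) → (118.249,90.366) → (122.029,86.042) → (121.645,80.310) (closed)

[3] `<path>` rectangle, #ff0000→engrave S259 F3124: (103.197,130.325) → (163.605,130.325) → (163.605,113.353) → (103.197,113.353) → (103.197,130.325) (closed)

[4] `<polygon>` regular polygon, #0000ff→score S420 F1894: (23.541,69.022) → (46.016,89.467) → (76.366,88.031) → (96.811,65.556) → (95.375,35.206) → (72.900,14.761) → (42.550,16.197) → (22.105,38.672) → (23.541,69.022) (closed)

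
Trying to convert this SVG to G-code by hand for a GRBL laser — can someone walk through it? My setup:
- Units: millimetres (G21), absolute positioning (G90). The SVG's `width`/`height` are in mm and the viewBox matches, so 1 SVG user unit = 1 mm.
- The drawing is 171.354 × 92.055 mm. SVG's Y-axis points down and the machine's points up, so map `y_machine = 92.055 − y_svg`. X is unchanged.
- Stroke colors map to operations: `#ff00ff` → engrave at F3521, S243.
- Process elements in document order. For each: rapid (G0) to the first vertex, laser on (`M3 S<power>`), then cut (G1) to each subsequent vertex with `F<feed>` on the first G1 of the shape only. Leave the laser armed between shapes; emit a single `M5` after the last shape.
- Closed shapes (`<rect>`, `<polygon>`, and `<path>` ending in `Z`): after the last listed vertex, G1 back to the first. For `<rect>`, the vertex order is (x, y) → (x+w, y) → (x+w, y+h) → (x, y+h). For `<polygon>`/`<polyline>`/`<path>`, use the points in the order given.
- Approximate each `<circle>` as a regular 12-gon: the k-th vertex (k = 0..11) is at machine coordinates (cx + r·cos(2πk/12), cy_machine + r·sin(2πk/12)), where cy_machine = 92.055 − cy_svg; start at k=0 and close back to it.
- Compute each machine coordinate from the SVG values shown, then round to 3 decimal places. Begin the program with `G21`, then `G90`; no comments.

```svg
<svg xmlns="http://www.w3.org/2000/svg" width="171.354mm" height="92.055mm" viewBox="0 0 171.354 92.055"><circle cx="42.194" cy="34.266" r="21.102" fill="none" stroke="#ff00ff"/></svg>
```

G21
G90
G0 X63.296 Y57.789
M3 S243
G1 X60.469 Y68.340 F3521
G1 X52.745 Y76.064
G1 X42.194 Y78.891
G1 X31.643 Y76.064
G1 X23.919 Y68.340
G1 X21.092 Y57.789
G1 X23.919 Y47.238
G1 X31.643 Y39.514
G1 X42.194 Y36.687
G1 X52.745 Y39.514
G1 X60.469 Y47.238
G1 X63.296 Y57.789
M5

1 u = 1 mm; y_m = 92.055 − y.

[1] `<circle>` circle, #ff00ff→engrave S243 F3521: (63.296,57.789) → (60.469,68.340) → (52.745,76.064) → (42.194,78.891) → (31.643,76.064) → (23.919,68.340) → (21.092,57.789) → (23.919,47.238) → (31.643,39.514) → (42.194,36.687) → (52.745,39.514) → (60.469,47.238) → (63.296,57.789) (closed)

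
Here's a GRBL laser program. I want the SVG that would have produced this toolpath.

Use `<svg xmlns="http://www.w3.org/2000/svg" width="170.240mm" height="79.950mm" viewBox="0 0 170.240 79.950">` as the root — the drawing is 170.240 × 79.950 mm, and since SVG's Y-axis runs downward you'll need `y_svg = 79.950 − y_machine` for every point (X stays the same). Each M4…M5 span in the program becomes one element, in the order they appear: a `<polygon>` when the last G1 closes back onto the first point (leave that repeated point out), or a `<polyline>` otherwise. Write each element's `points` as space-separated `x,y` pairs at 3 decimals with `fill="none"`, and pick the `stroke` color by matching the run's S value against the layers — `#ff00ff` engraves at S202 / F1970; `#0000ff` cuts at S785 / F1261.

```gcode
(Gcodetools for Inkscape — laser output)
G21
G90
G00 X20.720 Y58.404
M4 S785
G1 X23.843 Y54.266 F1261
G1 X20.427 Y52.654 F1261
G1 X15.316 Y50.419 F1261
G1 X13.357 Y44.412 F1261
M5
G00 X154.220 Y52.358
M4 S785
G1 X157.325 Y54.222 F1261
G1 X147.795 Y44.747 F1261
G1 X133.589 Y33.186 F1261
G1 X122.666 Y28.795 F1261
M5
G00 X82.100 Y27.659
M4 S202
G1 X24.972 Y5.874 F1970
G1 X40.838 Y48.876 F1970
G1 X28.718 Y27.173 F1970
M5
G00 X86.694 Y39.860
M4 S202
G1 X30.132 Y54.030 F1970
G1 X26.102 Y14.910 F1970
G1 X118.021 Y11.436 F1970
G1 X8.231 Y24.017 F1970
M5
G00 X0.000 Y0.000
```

<svg xmlns="http://www.w3.org/2000/svg" width="170.240mm" height="79.950mm" viewBox="0 0 170.240 79.950">
  <polyline points="20.720,21.546 23.843,25.684 20.427,27.296 15.316,29.531 13.357,35.538" fill="none" stroke="#0000ff"/>
  <polyline points="154.220,27.592 157.325,25.728 147.795,35.203 133.589,46.764 122.666,51.155" fill="none" stroke="#0000ff"/>
  <polyline points="82.100,52.291 24.972,74.076 40.838,31.074 28.718,52.777" fill="none" stroke="#ff00ff"/>
  <polyline points="86.694,40.090 30.132,25.920 26.102,65.040 118.021,68.514 8.231,55.933" fill="none" stroke="#ff00ff"/>
</svg>

y_svg = 79.950 − y_m.

[1] S785→`#0000ff` (cut); open run; points: 20.720,21.546 23.843,25.684 20.427,27.296 15.316,29.531 13.357,35.538

[2] S785→`#0000ff` (cut); open run; points: 154.220,27.592 157.325,25.728 147.795,35.203 133.589,46.764 122.666,51.155

[3] S202→`#ff00ff` (engrave); open run; points: 82.100,52.291 24.972,74.076 40.838,31.074 28.718,52.777

[4] S202→`#ff00ff` (engrave); open run; points: 86.694,40.090 30.132,25.920 26.102,65.040 118.021,68.514 8.231,55.933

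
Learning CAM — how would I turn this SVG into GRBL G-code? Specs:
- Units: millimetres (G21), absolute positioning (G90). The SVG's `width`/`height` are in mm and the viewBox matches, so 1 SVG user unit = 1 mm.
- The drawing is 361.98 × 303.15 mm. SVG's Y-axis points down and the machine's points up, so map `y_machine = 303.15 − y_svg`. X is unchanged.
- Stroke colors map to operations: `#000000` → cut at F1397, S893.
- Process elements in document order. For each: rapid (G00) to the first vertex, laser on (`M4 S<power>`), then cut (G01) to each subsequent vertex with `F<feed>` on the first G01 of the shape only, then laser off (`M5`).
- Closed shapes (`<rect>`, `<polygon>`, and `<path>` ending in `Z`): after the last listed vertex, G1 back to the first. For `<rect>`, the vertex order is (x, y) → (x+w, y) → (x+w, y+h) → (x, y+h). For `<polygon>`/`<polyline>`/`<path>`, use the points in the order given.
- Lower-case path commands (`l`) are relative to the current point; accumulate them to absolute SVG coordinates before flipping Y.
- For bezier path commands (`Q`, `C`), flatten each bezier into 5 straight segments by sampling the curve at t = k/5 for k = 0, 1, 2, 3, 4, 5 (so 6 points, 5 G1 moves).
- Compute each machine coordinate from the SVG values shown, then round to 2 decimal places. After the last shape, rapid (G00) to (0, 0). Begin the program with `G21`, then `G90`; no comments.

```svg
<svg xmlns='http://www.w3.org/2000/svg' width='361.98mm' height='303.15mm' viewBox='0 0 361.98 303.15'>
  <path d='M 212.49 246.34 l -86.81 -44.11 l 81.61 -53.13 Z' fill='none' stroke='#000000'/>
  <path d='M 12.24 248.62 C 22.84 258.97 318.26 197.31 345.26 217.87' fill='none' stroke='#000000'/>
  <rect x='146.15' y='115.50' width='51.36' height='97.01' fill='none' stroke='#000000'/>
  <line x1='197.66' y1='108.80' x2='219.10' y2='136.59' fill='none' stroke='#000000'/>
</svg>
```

G21
G90
G00 X212.49 Y56.81
M4 S893
G01 X125.68 Y100.92 F1397
G01 X207.29 Y154.05
G01 X212.49 Y56.81
M5
G00 X12.24 Y54.53
M4 S893
G01 X48.35 Y55.73 F1397
G01 X126.27 Y66.80
G01 X219.43 Y80.36
G01 X301.28 Y88.98
G01 X345.26 Y85.28
M5
G00 X146.15 Y187.65
M4 S893
G01 X197.51 Y187.65 F1397
G01 X197.51 Y90.64
G01 X146.15 Y90.64
G01 X146.15 Y187.65
M5
G00 X197.66 Y194.35
M4 S893
G01 X219.10 Y166.56 F1397
M5
G00 X0.00 Y0.00

1 u = 1 mm; y_m = 303.15 − y.

[1] `<path>` regular polygon, #000000→cut S893 F1397: (212.49,56.81) → (125.68,100.92) → (207.29,154.05) → (212.49,56.81) (closed)

[2] `<path>` cubic bezier, #000000→cut S893 F1397: (12.24,54.53) → (48.35,55.73) → (126.27,66.80) → (219.43,80.36) → (301.28,88.98) → (345.26,85.28)

[3] `<rect>` rectangle, #000000→cut S893 F1397: (146.15,187.65) → (197.51,187.65) → (197.51,90.64) → (146.15,90.64) → (146.15,187.65) (closed)

[4] `<line>` line segment, #000000→cut S893 F1397: (197.66,194.35) → (219.10,166.56)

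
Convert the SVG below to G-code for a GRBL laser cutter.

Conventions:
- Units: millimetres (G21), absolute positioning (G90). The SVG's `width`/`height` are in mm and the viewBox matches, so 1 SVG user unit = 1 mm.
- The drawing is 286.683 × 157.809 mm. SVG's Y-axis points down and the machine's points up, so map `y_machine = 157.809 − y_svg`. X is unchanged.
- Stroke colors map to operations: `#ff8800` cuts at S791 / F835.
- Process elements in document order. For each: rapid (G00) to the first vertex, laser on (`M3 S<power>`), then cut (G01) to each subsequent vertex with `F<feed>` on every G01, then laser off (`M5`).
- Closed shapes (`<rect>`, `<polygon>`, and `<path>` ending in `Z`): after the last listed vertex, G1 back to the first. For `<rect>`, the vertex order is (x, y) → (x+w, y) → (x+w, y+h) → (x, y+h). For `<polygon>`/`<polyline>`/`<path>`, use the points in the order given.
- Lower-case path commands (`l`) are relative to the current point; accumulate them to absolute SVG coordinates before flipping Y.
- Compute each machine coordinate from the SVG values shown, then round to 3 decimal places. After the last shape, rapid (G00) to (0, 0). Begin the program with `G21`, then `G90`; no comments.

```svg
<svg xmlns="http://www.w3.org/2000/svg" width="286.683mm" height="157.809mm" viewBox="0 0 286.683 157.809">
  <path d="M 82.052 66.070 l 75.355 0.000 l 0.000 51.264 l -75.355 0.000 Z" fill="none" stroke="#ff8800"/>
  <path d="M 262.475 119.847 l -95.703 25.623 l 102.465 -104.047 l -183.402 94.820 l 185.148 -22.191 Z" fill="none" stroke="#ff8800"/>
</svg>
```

viewBox `0 0 286.683 157.809` with mm width/height → 1 unit = 1 mm. Flip: y_m = 157.809 − y_svg.

**Shape 1** — `<path>` rectangle, stroke `#ff8800` → cut (S791, F835). Machine vertices: (82.052,91.739) → (157.407,91.739) → (157.407,40.475) → (82.052,40.475) → (82.052,91.739). Closed: final G1 returns to the first vertex.

**Shape 2** — `<path>` closed polygon, stroke `#ff8800` → cut (S791, F835). Machine vertices: (262.475,37.962) → (166.772,12.339) → (269.237,116.386) → (85.835,21.566) → (270.983,43.757) → (262.475,37.962). Closed: final G1 returns to the first vertex.

G21
G90
G00 X82.052 Y91.739
M3 S791
G01 X157.407 Y91.739 F835
G01 X157.407 Y40.475 F835
G01 X82.052 Y40.475 F835
G01 X82.052 Y91.739 F835
M5
G00 X262.475 Y37.962
M3 S791
G01 X166.772 Y12.339 F835
G01 X269.237 Y116.386 F835
G01 X85.835 Y21.566 F835
G01 X270.983 Y43.757 F835
G01 X262.475 Y37.962 F835
M5
G00 X0.000 Y0.000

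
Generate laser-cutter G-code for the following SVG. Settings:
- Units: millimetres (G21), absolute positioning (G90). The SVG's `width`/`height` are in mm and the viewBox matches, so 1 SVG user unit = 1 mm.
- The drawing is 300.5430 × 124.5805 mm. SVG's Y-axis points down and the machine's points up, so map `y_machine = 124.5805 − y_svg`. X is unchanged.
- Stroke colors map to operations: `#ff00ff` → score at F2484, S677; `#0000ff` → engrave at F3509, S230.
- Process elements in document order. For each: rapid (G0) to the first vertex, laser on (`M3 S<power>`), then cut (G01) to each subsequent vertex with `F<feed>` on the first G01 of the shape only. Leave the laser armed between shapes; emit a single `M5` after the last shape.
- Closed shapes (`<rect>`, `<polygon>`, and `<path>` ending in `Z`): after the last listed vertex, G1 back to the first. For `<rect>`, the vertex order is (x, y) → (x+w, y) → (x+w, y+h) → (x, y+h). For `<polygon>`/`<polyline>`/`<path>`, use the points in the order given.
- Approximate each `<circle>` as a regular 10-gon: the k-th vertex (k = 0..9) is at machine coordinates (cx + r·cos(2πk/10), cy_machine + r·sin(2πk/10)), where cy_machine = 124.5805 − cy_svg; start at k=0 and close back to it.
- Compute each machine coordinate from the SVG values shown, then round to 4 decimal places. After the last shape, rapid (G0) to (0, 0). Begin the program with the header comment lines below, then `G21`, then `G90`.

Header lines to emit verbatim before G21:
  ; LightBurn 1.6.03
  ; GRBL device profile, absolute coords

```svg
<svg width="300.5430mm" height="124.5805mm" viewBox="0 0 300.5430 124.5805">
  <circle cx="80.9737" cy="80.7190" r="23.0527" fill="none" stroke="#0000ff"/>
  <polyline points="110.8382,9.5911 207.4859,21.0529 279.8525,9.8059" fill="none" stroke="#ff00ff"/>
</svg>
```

; LightBurn 1.6.03
; GRBL device profile, absolute coords
G21
G90
G0 X104.0264 Y43.8615
M3 S230
G01 X99.6237 Y57.4115 F3509
G01 X88.0974 Y65.7859
G01 X73.8500 Y65.7859
G01 X62.3237 Y57.4115
G01 X57.9210 Y43.8615
G01 X62.3237 Y30.3115
G01 X73.8500 Y21.9371
G01 X88.0974 Y21.9371
G01 X99.6237 Y30.3115
G01 X104.0264 Y43.8615
G0 X110.8382 Y114.9894
M3 S677
G01 X207.4859 Y103.5276 F2484
G01 X279.8525 Y114.7746
M5
G0 X0.0000 Y0.0000

1 u = 1 mm; y_m = 124.5805 − y.

[1] `<circle>` circle, #0000ff→engrave S230 F3509: (104.0264,43.8615) → (99.6237,57.4115) → (88.0974,65.7859) → (73.8500,65.7859) → (62.3237,57.4115) → (57.9210,43.8615) → (62.3237,30.3115) → (73.8500,21.9371) → (88.0974,21.9371) → (99.6237,30.3115) → (104.0264,43.8615) (closed)

[2] `<polyline>` open polyline, #ff00ff→score S677 F2484: (110.8382,114.9894) → (207.4859,103.5276) → (279.8525,114.7746)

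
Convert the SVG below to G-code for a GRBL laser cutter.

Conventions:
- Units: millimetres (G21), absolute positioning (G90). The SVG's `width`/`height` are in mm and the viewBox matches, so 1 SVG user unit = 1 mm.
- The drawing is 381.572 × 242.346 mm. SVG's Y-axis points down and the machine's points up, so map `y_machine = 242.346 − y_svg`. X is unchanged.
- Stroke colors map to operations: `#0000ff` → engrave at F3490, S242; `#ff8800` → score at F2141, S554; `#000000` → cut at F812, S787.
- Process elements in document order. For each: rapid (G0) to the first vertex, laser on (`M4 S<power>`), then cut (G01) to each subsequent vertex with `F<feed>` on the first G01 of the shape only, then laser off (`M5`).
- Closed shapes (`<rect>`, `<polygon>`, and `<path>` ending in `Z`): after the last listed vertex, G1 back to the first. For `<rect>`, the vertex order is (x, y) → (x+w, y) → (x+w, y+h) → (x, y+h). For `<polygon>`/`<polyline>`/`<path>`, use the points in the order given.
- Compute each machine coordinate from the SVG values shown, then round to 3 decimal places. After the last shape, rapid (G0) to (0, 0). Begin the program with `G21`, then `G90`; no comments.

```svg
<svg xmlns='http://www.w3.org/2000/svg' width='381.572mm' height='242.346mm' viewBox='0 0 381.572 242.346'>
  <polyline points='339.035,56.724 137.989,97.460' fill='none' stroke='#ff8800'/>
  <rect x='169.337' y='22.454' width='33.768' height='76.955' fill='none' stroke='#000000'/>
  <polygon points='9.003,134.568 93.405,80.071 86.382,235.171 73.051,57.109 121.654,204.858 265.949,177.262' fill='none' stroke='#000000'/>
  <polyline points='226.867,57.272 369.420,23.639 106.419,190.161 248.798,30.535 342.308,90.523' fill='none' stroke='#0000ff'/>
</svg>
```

G21
G90
G0 X339.035 Y185.622
M4 S554
G01 X137.989 Y144.886 F2141
M5
G0 X169.337 Y219.892
M4 S787
G01 X203.105 Y219.892 F812
G01 X203.105 Y142.937
G01 X169.337 Y142.937
G01 X169.337 Y219.892
M5
G0 X9.003 Y107.778
M4 S787
G01 X93.405 Y162.275 F812
G01 X86.382 Y7.175
G01 X73.051 Y185.237
G01 X121.654 Y37.488
G01 X265.949 Y65.084
G01 X9.003 Y107.778
M5
G0 X226.867 Y185.074
M4 S242
G01 X369.420 Y218.707 F3490
G01 X106.419 Y52.185
G01 X248.798 Y211.811
G01 X342.308 Y151.823
M5
G0 X0.000 Y0.000

viewBox `0 0 381.572 242.346` with mm width/height → 1 unit = 1 mm. Flip: y_m = 242.346 − y_svg.

**Shape 1** — `<polyline>` line segment, stroke `#ff8800` → score (S554, F2141). Machine vertices: (339.035,185.622) → (137.989,144.886). Open path.

**Shape 2** — `<rect>` rectangle, stroke `#000000` → cut (S787, F812). Machine vertices: (169.337,219.892) → (203.105,219.892) → (203.105,142.937) → (169.337,142.937) → (169.337,219.892). Closed: final G1 returns to the first vertex.

**Shape 3** — `<polygon>` closed polygon, stroke `#000000` → cut (S787, F812). Machine vertices: (9.003,107.778) → (93.405,162.275) → (86.382,7.175) → (73.051,185.237) → (121.654,37.488) → (265.949,65.084) → (9.003,107.778). Closed: final G1 returns to the first vertex.

**Shape 4** — `<polyline>` open polyline, stroke `#0000ff` → engrave (S242, F3490). Machine vertices: (226.867,185.074) → (369.420,218.707) → (106.419,52.185) → (248.798,211.811) → (342.308,151.823). Open path.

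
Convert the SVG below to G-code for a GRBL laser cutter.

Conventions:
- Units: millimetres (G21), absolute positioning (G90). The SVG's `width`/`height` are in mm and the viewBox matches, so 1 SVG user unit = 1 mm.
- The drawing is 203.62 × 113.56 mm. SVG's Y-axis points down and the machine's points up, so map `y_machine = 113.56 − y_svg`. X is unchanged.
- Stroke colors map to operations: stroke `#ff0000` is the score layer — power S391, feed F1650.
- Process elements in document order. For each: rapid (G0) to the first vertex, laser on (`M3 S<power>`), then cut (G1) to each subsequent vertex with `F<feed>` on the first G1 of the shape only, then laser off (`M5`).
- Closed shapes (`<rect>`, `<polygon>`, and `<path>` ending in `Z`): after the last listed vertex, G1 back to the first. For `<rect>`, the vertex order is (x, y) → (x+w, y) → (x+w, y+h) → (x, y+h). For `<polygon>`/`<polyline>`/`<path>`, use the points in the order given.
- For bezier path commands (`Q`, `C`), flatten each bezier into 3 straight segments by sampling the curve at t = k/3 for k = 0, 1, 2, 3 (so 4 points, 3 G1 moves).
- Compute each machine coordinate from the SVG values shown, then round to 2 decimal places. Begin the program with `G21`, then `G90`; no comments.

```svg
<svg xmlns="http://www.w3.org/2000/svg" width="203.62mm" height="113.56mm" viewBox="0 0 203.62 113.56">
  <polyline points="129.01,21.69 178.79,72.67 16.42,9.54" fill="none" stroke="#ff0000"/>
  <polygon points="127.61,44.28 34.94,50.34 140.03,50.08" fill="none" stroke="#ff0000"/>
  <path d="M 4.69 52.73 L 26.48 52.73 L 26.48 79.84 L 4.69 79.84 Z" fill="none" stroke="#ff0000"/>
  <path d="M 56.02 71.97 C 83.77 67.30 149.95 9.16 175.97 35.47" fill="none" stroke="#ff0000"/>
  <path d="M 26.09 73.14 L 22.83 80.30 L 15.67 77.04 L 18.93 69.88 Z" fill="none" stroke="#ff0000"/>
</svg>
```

G21
G90
G0 X129.01 Y91.87
M3 S391
G1 X178.79 Y40.89 F1650
G1 X16.42 Y104.02
M5
G0 X127.61 Y69.28
M3 S391
G1 X34.94 Y63.22 F1650
G1 X140.03 Y63.48
G1 X127.61 Y69.28
M5
G0 X4.69 Y60.83
M3 S391
G1 X26.48 Y60.83 F1650
G1 X26.48 Y33.72
G1 X4.69 Y33.72
G1 X4.69 Y60.83
M5
G0 X56.02 Y41.59
M3 S391
G1 X93.67 Y58.98 F1650
G1 X139.47 Y81.36
G1 X175.97 Y78.09
M5
G0 X26.09 Y40.42
M3 S391
G1 X22.83 Y33.26 F1650
G1 X15.67 Y36.52
G1 X18.93 Y43.68
G1 X26.09 Y40.42
M5

1 u = 1 mm; y_m = 113.56 − y.

[1] `<polyline>` open polyline, #ff0000→score S391 F1650: (129.01,91.87) → (178.79,40.89) → (16.42,104.02)

[2] `<polygon>` closed polygon, #ff0000→score S391 F1650: (127.61,69.28) → (34.94,63.22) → (140.03,63.48) → (127.61,69.28) (closed)

[3] `<path>` rectangle, #ff0000→score S391 F1650: (4.69,60.83) → (26.48,60.83) → (26.48,33.72) → (4.69,33.72) → (4.69,60.83) (closed)

[4] `<path>` cubic bezier, #ff0000→score S391 F1650: (56.02,41.59) → (93.67,58.98) → (139.47,81.36) → (175.97,78.09)

[5] `<path>` regular polygon, #ff0000→score S391 F1650: (26.09,40.42) → (22.83,33.26) → (15.67,36.52) → (18.93,43.68) → (26.09,40.42) (closed)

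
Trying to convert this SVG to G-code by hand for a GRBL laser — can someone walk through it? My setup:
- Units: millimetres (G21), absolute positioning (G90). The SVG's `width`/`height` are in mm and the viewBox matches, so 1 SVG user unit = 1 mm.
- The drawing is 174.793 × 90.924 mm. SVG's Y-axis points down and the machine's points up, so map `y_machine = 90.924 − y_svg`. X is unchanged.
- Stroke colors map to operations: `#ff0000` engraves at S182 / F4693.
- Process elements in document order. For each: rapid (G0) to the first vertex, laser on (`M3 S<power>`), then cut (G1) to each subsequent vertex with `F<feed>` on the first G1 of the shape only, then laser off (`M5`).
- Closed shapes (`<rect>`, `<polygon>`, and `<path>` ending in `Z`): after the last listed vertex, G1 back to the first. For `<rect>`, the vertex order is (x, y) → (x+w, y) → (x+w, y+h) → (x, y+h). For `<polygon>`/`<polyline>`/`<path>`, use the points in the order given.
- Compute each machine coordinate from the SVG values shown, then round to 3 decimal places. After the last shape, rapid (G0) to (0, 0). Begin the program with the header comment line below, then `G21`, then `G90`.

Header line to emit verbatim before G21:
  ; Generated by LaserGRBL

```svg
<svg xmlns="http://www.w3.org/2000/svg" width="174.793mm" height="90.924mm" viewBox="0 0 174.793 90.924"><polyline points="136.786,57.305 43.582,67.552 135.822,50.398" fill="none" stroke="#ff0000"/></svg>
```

; Generated by LaserGRBL
G21
G90
G0 X136.786 Y33.619
M3 S182
G1 X43.582 Y23.372 F4693
G1 X135.822 Y40.526
M5
G0 X0.000 Y0.000

1 u = 1 mm; y_m = 90.924 − y.

[1] `<polyline>` open polyline, #ff0000→engrave S182 F4693: (136.786,33.619) → (43.582,23.372) → (135.822,40.526)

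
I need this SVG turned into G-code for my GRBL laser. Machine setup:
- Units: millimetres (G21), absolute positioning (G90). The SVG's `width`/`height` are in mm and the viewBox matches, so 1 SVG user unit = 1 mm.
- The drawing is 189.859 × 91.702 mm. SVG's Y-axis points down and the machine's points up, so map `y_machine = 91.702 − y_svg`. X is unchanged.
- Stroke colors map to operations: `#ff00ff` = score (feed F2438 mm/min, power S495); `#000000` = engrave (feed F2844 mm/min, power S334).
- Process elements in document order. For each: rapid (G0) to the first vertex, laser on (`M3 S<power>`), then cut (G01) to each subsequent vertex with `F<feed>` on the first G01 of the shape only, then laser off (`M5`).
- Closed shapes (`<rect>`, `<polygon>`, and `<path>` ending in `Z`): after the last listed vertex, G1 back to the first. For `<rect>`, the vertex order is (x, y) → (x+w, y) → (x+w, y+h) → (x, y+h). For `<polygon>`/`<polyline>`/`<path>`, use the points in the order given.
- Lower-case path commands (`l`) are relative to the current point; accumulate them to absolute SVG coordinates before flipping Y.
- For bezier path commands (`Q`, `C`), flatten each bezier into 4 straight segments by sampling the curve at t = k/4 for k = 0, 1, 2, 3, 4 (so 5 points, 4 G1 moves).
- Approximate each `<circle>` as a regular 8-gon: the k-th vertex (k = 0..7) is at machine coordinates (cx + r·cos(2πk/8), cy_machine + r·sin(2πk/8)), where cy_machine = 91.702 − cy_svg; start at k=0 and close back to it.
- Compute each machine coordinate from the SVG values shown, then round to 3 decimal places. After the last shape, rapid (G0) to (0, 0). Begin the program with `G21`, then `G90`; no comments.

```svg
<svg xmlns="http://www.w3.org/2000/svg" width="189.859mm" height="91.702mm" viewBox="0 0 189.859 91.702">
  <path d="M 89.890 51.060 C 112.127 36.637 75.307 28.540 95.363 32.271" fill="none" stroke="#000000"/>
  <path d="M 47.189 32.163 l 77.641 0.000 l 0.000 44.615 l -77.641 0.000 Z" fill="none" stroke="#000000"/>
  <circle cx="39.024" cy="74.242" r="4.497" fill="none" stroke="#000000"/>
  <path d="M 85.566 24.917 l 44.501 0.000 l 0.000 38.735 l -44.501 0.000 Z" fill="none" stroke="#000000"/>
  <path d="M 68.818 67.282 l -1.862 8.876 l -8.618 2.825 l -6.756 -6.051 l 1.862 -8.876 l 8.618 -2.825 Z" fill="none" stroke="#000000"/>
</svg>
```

1 u = 1 mm; y_m = 91.702 − y.

[1] `<path>` cubic bezier, #000000→engrave S334 F2844: (89.890,40.642) → (97.306,50.187) → (93.444,56.844) → (89.174,60.097) → (95.363,59.431)

[2] `<path>` rectangle, #000000→engrave S334 F2844: (47.189,59.539) → (124.830,59.539) → (124.830,14.924) → (47.189,14.924) → (47.189,59.539) (closed)

[3] `<circle>` circle, #000000→engrave S334 F2844: (43.521,17.460) → (42.204,20.640) → (39.024,21.957) → (35.844,20.640) → (34.527,17.460) → (35.844,14.280) → (39.024,12.963) → (42.204,14.280) → (43.521,17.460) (closed)

[4] `<path>` rectangle, #000000→engrave S334 F2844: (85.566,66.785) → (130.067,66.785) → (130.067,28.050) → (85.566,28.050) → (85.566,66.785) (closed)

[5] `<path>` regular polygon, #000000→engrave S334 F2844: (68.818,24.420) → (66.956,15.544) → (58.338,12.719) → (51.582,18.770) → (53.444,27.646) → (62.062,30.471) → (68.818,24.420) (closed)

G21
G90
G0 X89.890 Y40.642
M3 S334
G01 X97.306 Y50.187 F2844
G01 X93.444 Y56.844
G01 X89.174 Y60.097
G01 X95.363 Y59.431
M5
G0 X47.189 Y59.539
M3 S334
G01 X124.830 Y59.539 F2844
G01 X124.830 Y14.924
G01 X47.189 Y14.924
G01 X47.189 Y59.539
M5
G0 X43.521 Y17.460
M3 S334
G01 X42.204 Y20.640 F2844
G01 X39.024 Y21.957
G01 X35.844 Y20.640
G01 X34.527 Y17.460
G01 X35.844 Y14.280
G01 X39.024 Y12.963
G01 X42.204 Y14.280
G01 X43.521 Y17.460
M5
G0 X85.566 Y66.785
M3 S334
G01 X130.067 Y66.785 F2844
G01 X130.067 Y28.050
G01 X85.566 Y28.050
G01 X85.566 Y66.785
M5
G0 X68.818 Y24.420
M3 S334
G01 X66.956 Y15.544 F2844
G01 X58.338 Y12.719
G01 X51.582 Y18.770
G01 X53.444 Y27.646
G01 X62.062 Y30.471
G01 X68.818 Y24.420
M5
G0 X0.000 Y0.000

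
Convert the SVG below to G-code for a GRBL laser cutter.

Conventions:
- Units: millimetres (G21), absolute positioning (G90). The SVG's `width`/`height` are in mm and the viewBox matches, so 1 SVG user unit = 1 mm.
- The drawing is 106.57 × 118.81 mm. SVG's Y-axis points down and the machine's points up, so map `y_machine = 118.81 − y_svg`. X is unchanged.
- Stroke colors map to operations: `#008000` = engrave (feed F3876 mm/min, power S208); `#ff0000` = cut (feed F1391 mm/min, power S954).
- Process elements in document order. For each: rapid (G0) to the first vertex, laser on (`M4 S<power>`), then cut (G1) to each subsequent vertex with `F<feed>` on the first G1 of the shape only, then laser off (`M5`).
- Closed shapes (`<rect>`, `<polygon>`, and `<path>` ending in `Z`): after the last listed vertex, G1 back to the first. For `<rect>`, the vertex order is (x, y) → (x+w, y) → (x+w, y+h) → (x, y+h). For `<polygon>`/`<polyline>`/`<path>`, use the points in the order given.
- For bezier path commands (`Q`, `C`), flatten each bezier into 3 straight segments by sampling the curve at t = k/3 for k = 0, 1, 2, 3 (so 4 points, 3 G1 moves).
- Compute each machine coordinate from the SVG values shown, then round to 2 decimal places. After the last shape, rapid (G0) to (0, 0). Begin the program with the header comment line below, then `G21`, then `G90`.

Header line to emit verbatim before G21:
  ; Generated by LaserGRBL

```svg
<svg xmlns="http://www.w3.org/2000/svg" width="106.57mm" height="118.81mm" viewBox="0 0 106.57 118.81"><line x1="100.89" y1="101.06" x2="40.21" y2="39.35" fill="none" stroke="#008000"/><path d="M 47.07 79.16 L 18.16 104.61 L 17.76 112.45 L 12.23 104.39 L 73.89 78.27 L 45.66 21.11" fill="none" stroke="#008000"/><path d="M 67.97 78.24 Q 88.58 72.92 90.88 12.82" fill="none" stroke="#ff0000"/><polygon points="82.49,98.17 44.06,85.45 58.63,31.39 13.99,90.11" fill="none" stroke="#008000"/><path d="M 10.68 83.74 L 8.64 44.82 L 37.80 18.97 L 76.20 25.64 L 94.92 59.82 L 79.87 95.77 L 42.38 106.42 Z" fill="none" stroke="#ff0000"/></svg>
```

; Generated by LaserGRBL
G21
G90
G0 X100.89 Y17.75
M4 S208
G1 X40.21 Y79.46 F3876
M5
G0 X47.07 Y39.65
M4 S208
G1 X18.16 Y14.20 F3876
G1 X17.76 Y6.36
G1 X12.23 Y14.42
G1 X73.89 Y40.54
G1 X45.66 Y97.70
M5
G0 X67.97 Y40.57
M4 S954
G1 X79.68 Y50.20 F1391
G1 X87.31 Y72.01
G1 X90.88 Y105.99
M5
G0 X82.49 Y20.64
M4 S208
G1 X44.06 Y33.36 F3876
G1 X58.63 Y87.42
G1 X13.99 Y28.70
G1 X82.49 Y20.64
M5
G0 X10.68 Y35.07
M4 S954
G1 X8.64 Y73.99 F1391
G1 X37.80 Y99.84
G1 X76.20 Y93.17
G1 X94.92 Y58.99
G1 X79.87 Y23.04
G1 X42.38 Y12.39
G1 X10.68 Y35.07
M5
G0 X0.00 Y0.00

1 u = 1 mm; y_m = 118.81 − y.

[1] `<line>` line segment, #008000→engrave S208 F3876: (100.89,17.75) → (40.21,79.46)

[2] `<path>` open polyline, #008000→engrave S208 F3876: (47.07,39.65) → (18.16,14.20) → (17.76,6.36) → (12.23,14.42) → (73.89,40.54) → (45.66,97.70)

[3] `<path>` quadratic bezier, #ff0000→cut S954 F1391: (67.97,40.57) → (79.68,50.20) → (87.31,72.01) → (90.88,105.99)

[4] `<polygon>` closed polygon, #008000→engrave S208 F3876: (82.49,20.64) → (44.06,33.36) → (58.63,87.42) → (13.99,28.70) → (82.49,20.64) (closed)

[5] `<path>` regular polygon, #ff0000→cut S954 F1391: (10.68,35.07) → (8.64,73.99) → (37.80,99.84) → (76.20,93.17) → (94.92,58.99) → (79.87,23.04) → (42.38,12.39) → (10.68,35.07) (closed)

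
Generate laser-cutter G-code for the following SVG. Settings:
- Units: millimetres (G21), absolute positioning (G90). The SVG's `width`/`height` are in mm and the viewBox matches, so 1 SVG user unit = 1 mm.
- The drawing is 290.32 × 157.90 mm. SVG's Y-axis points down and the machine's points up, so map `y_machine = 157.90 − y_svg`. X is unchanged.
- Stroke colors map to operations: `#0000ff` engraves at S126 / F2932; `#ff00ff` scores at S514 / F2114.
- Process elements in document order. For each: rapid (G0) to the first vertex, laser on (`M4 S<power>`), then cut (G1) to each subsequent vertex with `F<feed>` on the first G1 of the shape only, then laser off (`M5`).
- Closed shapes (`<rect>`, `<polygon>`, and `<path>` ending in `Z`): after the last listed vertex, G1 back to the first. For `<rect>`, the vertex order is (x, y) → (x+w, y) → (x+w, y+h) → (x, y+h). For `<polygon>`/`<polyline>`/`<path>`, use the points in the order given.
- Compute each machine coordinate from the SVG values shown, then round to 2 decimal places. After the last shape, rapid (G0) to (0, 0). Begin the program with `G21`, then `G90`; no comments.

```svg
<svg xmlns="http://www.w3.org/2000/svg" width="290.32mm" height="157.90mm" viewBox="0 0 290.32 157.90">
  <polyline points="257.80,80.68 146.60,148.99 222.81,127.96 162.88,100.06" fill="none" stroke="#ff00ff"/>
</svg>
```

G21
G90
G0 X257.80 Y77.22
M4 S514
G1 X146.60 Y8.91 F2114
G1 X222.81 Y29.94
G1 X162.88 Y57.84
M5
G0 X0.00 Y0.00

Since the viewBox matches the mm dimensions, user units are millimetres directly. The only transform is the Y-flip y_m = 157.90 − y_svg.

Shape 1 is a open polyline drawn with `<polyline>`. Its stroke #ff00ff means score at S514, F2114. After flipping Y the toolpath is (257.80,77.22) → (146.60,8.91) → (222.81,29.94) → (162.88,57.84).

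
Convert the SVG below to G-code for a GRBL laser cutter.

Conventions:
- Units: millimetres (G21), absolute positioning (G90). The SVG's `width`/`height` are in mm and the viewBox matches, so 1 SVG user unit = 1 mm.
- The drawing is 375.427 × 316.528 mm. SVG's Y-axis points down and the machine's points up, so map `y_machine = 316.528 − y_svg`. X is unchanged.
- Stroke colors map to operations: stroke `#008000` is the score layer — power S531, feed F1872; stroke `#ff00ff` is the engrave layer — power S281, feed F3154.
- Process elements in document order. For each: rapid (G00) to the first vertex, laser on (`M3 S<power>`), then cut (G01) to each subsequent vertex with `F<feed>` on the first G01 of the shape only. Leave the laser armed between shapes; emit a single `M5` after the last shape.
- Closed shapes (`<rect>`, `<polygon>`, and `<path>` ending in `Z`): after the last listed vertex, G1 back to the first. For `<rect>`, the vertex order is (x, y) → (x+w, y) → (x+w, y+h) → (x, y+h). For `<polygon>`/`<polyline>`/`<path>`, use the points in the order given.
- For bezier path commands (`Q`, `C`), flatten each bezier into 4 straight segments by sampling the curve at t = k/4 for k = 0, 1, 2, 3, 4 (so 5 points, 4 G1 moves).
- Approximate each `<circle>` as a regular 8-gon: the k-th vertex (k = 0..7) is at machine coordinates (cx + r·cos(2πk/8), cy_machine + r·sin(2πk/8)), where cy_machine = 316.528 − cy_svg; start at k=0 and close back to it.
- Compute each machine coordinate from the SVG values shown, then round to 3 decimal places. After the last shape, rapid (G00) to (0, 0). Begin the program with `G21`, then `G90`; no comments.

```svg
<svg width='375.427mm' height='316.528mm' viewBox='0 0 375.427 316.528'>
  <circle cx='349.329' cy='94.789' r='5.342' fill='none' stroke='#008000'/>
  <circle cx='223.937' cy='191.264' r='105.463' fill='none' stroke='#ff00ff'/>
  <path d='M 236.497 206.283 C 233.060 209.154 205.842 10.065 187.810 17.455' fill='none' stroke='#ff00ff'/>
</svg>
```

Since the viewBox matches the mm dimensions, user units are millimetres directly. The only transform is the Y-flip y_m = 316.528 − y_svg.

Shape 1 is a circle drawn with `<circle>`. Its stroke #008000 means score at S531, F1872. After flipping Y the toolpath is (354.671,221.739) → (353.106,225.516) → (349.329,227.081) → (345.552,225.516) → (343.987,221.739) → (345.552,217.962) → (349.329,216.397) → (353.106,217.962) → (354.671,221.739), returning to the start.

Shape 2 is a circle drawn with `<circle>`. Its stroke #ff00ff means engrave at S281, F3154. After flipping Y the toolpath is (329.400,125.264) → (298.511,199.838) → (223.937,230.727) → (149.363,199.838) → (118.474,125.264) → (149.363,50.690) → (223.937,19.801) → (298.511,50.690) → (329.400,125.264), returning to the start.

Shape 3 is a cubic bezier drawn with `<path>`. Its stroke #ff00ff means engrave at S281, F3154. After flipping Y the toolpath is (236.497,110.245) → (229.975,139.577) → (217.627,206.354) → (202.541,272.283) → (187.810,299.073).

G21
G90
G00 X354.671 Y221.739
M3 S531
G01 X353.106 Y225.516 F1872
G01 X349.329 Y227.081
G01 X345.552 Y225.516
G01 X343.987 Y221.739
G01 X345.552 Y217.962
G01 X349.329 Y216.397
G01 X353.106 Y217.962
G01 X354.671 Y221.739
G00 X329.400 Y125.264
M3 S281
G01 X298.511 Y199.838 F3154
G01 X223.937 Y230.727
G01 X149.363 Y199.838
G01 X118.474 Y125.264
G01 X149.363 Y50.690
G01 X223.937 Y19.801
G01 X298.511 Y50.690
G01 X329.400 Y125.264
G00 X236.497 Y110.245
M3 S281
G01 X229.975 Y139.577 F3154
G01 X217.627 Y206.354
G01 X202.541 Y272.283
G01 X187.810 Y299.073
M5
G00 X0.000 Y0.000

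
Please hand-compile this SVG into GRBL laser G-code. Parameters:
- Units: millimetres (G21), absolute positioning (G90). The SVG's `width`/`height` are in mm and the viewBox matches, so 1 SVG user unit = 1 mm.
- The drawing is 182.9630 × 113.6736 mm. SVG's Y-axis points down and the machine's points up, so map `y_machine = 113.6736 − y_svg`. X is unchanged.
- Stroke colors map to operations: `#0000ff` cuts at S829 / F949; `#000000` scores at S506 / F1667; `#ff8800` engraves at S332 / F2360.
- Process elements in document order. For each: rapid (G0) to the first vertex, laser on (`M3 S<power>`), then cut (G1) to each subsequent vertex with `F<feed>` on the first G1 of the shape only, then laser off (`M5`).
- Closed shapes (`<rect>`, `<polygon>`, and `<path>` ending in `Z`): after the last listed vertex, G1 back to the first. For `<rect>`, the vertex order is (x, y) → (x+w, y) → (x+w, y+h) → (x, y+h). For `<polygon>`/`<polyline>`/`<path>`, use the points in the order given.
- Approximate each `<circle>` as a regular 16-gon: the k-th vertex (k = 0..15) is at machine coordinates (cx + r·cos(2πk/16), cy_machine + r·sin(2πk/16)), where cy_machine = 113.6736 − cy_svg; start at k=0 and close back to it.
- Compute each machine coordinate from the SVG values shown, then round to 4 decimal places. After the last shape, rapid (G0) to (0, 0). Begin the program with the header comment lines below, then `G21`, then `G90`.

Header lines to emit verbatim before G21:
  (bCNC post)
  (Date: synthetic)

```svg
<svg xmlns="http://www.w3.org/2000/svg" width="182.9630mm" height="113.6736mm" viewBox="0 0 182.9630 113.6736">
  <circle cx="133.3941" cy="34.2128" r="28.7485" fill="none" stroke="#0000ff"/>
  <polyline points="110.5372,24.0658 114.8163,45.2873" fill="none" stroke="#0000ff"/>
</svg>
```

(bCNC post)
(Date: synthetic)
G21
G90
G0 X162.1426 Y79.4608
M3 S829
G1 X159.9543 Y90.4624 F949
G1 X153.7224 Y99.7891
G1 X144.3957 Y106.0210
G1 X133.3941 Y108.2093
G1 X122.3925 Y106.0210
G1 X113.0658 Y99.7891
G1 X106.8339 Y90.4624
G1 X104.6456 Y79.4608
G1 X106.8339 Y68.4592
G1 X113.0658 Y59.1325
G1 X122.3925 Y52.9006
G1 X133.3941 Y50.7123
G1 X144.3957 Y52.9006
G1 X153.7224 Y59.1325
G1 X159.9543 Y68.4592
G1 X162.1426 Y79.4608
M5
G0 X110.5372 Y89.6078
M3 S829
G1 X114.8163 Y68.3863 F949
M5
G0 X0.0000 Y0.0000

viewBox `0 0 182.9630 113.6736` with mm width/height → 1 unit = 1 mm. Flip: y_m = 113.6736 − y_svg.

**Shape 1** — `<circle>` circle, stroke `#0000ff` → cut (S829, F949). Machine vertices: (162.1426,79.4608) → (159.9543,90.4624) → (153.7224,99.7891) → (144.3957,106.0210) → (133.3941,108.2093) → (122.3925,106.0210) → (113.0658,99.7891) → (106.8339,90.4624) → (104.6456,79.4608) → (106.8339,68.4592) → (113.0658,59.1325) → (122.3925,52.9006) → (133.3941,50.7123) → (144.3957,52.9006) → (153.7224,59.1325) → (159.9543,68.4592) → (162.1426,79.4608). Closed: final G1 returns to the first vertex.

**Shape 2** — `<polyline>` line segment, stroke `#0000ff` → cut (S829, F949). Machine vertices: (110.5372,89.6078) → (114.8163,68.3863). Open path.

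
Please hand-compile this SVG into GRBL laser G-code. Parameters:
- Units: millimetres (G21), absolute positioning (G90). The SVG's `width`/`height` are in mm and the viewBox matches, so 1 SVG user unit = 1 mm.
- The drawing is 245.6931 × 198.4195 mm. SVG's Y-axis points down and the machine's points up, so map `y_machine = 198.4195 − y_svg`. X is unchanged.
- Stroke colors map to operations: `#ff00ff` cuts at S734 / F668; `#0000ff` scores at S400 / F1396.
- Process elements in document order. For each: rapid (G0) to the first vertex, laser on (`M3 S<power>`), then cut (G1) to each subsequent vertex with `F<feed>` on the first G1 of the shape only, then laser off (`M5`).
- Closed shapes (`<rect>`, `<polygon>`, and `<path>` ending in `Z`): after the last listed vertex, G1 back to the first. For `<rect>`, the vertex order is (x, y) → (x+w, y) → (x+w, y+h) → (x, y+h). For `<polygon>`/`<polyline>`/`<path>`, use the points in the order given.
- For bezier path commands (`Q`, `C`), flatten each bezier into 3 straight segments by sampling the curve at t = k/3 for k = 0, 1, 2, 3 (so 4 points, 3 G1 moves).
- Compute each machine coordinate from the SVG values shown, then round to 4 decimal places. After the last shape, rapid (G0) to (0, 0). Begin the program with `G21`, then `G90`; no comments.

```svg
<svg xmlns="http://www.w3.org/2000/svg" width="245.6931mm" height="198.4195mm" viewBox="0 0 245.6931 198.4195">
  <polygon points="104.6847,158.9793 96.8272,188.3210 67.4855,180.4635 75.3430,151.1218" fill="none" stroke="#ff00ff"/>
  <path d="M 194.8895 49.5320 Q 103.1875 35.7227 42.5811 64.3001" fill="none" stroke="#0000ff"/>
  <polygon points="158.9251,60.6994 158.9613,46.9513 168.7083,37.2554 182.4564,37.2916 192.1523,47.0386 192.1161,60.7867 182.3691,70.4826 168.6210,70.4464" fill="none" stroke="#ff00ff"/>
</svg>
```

1 u = 1 mm; y_m = 198.4195 − y.

[1] `<polygon>` regular polygon, #ff00ff→cut S734 F668: (104.6847,39.4402) → (96.8272,10.0985) → (67.4855,17.9560) → (75.3430,47.2977) → (104.6847,39.4402) (closed)

[2] `<path>` quadratic bezier, #0000ff→score S400 F1396: (194.8895,148.8875) → (137.2099,153.3841) → (86.4404,148.4614) → (42.5811,134.1194)

[3] `<polygon>` regular polygon, #ff00ff→cut S734 F668: (158.9251,137.7201) → (158.9613,151.4682) → (168.7083,161.1641) → (182.4564,161.1279) → (192.1523,151.3809) → (192.1161,137.6328) → (182.3691,127.9369) → (168.6210,127.9731) → (158.9251,137.7201) (closed)

G21
G90
G0 X104.6847 Y39.4402
M3 S734
G1 X96.8272 Y10.0985 F668
G1 X67.4855 Y17.9560
G1 X75.3430 Y47.2977
G1 X104.6847 Y39.4402
M5
G0 X194.8895 Y148.8875
M3 S400
G1 X137.2099 Y153.3841 F1396
G1 X86.4404 Y148.4614
G1 X42.5811 Y134.1194
M5
G0 X158.9251 Y137.7201
M3 S734
G1 X158.9613 Y151.4682 F668
G1 X168.7083 Y161.1641
G1 X182.4564 Y161.1279
G1 X192.1523 Y151.3809
G1 X192.1161 Y137.6328
G1 X182.3691 Y127.9369
G1 X168.6210 Y127.9731
G1 X158.9251 Y137.7201
M5
G0 X0.0000 Y0.0000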